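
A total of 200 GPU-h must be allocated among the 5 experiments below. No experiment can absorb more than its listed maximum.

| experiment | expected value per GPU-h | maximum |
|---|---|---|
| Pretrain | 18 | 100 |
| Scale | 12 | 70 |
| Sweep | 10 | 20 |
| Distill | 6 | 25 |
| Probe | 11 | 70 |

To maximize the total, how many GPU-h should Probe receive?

30

Order the experiments by expected value per GPU-h: Pretrain 18 > Scale 12 > Probe 11 > Sweep 10 > Distill 6.
Pretrain takes 100 to reach its cap of 100 ; 100 left.
Give Scale 70 to hit its cap of 70 ; 30 left.
Probe: +30 (room for 70) → 30. Pool exhausted.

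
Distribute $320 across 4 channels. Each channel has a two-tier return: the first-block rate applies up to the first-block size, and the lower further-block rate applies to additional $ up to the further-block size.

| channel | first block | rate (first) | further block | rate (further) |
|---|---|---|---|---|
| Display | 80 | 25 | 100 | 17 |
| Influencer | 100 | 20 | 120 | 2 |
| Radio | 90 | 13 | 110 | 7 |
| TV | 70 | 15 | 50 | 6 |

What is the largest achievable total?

Order all 8 blocks by rate: Display/first 25 > Influencer/first 20 > Display/second 17 > TV/first 15 > Radio/first 13 > Radio/second 7 > TV/second 6 > Influencer/second 2.
Fill Display first block (80 at 25) → 240 left.
Influencer first at 20: fill all 100 → 140 left.
Fill Display second block (100 at 17) → 40 left.
40 remain; put them into TV first at 15.
Total = 25×80 + 20×100 + 17×100 + 15×40 = 6300.

6300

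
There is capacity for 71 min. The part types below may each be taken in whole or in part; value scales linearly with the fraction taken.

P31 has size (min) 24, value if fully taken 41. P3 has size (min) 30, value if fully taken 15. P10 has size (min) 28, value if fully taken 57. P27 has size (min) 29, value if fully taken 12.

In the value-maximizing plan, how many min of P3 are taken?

Rank by value-to-size ratio: P10 57/28≈2.04, P31 41/24≈1.71, P3 15/30≈0.5, P27 12/29≈0.414.
All 28 min of P10 fit (value 57) ; 43 remain.
Take all of P31 (24 min, value 41) ; 19 min left.
Fill the last 19 min with part of P3: 19/30 of it earns 9.5.

19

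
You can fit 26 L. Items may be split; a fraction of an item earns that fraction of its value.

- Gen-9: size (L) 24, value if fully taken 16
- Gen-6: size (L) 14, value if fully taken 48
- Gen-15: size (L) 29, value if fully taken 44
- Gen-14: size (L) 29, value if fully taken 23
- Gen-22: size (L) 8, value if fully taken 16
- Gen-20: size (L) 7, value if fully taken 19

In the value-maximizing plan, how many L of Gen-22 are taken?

Sort by value density: Gen-6 48/14≈3.43, Gen-20 19/7≈2.71, Gen-22 16/8≈2, Gen-15 44/29≈1.52, Gen-14 23/29≈0.793, Gen-9 16/24≈0.667.
All 14 L of Gen-6 fit (value 48) ; 12 remain.
Take all of Gen-20 (7 L, value 19) ; 5 L left.
5 L left: a 5/8 share of Gen-22 gives 16×5/8 = 10.

5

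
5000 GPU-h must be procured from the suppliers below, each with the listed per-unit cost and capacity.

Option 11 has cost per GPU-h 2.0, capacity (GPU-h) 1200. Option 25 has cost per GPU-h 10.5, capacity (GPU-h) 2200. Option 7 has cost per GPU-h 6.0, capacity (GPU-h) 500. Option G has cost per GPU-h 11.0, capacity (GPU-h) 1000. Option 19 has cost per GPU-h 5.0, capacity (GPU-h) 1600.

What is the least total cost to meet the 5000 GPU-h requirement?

Use suppliers in increasing cost order.
Take 1200 from Option 11 at 2.0 → need 3800 more.
Take 1600 from Option 19 at 5.0 → need 2200 more.
Option 7 (6.0): use full 500 → 1700 GPU-h to go.
Option 25 at 10.5: take 1700 of its 2200 → requirement met.
Option G: unused.
Cost = 1200×2.0 + 1600×5.0 + 500×6.0 + 1700×10.5 = 31250.

31250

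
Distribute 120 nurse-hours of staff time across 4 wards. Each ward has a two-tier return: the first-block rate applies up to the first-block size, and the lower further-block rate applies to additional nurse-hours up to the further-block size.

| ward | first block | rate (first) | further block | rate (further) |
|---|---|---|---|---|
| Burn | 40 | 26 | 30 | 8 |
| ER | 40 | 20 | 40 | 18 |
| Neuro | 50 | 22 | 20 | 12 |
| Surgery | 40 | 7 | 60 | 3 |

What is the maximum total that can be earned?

2740

Rank every tier by rate: Burn/T1 26 > Neuro/T1 22 > ER/T1 20 > ER/T2 18 > Neuro/T2 12 > Burn/T2 8 > Surgery/T1 7 > Surgery/T2 3.
Fill Burn T1 block (40 at 26) → 80 left.
Neuro T1 at 22: fill all 50 → 30 left.
ER T1 at 20: only 30 left, fill 30.
Total = 26×40 + 22×50 + 20×30 = 2740.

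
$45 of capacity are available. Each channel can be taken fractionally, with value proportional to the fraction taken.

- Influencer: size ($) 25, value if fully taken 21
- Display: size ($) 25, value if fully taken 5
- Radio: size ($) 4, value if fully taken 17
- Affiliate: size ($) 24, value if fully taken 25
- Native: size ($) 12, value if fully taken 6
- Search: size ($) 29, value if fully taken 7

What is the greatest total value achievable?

56.28

Best value per unit of size first: Radio 17/4≈4.25, Affiliate 25/24≈1.04, Influencer 21/25≈0.84, Native 6/12≈0.5, Search 7/29≈0.241, Display 5/25≈0.2.
Take all of Radio (4 $, value 17) — 41 $ left.
Take all of Affiliate (24 $, value 25) — 17 $ left.
17 $ left: a 17/25 share of Influencer gives 21×17/25 = 14.28.
Total value = 56.28.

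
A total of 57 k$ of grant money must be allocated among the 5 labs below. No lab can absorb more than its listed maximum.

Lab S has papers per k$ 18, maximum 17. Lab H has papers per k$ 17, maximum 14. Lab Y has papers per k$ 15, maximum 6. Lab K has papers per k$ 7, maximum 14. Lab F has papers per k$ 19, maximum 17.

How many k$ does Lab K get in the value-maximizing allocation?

Highest papers per k$ first: Lab F 19 > Lab S 18 > Lab H 17 > Lab Y 15 > Lab K 7.
Give Lab F 17 to hit its cap of 17 → 40 left.
Lab S: +17 to 17 (cap) → 23 left.
Give Lab H 14 to hit its cap of 14 → 9 left.
Lab Y takes 6 to reach its cap of 6 → 3 left.
Only 3 left; Lab K takes them to reach 3.

3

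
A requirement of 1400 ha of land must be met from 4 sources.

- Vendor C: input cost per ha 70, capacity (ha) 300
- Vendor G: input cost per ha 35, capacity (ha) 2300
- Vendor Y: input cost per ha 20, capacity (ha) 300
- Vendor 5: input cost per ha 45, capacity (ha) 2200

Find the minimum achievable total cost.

Fill from the cheapest source first.
Vendor Y at 20: take all 300 ha ; 1100 still needed.
Vendor G at 35: take 1100 of its 2300 ; requirement met.
Vendor 5, Vendor C: unused.
Cost = 300×20 + 1100×35 = 44500.

44500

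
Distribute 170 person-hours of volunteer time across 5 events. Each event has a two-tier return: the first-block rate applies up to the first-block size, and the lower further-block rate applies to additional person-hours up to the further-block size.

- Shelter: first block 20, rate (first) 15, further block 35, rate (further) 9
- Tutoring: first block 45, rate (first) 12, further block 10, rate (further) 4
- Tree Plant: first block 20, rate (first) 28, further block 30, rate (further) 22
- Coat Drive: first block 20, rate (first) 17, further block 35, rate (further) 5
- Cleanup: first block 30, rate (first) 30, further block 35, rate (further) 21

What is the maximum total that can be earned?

Order all 10 blocks by rate: Cleanup/tier1 30 > Tree Plant/tier1 28 > Tree Plant/tier2 22 > Cleanup/tier2 21 > Coat Drive/tier1 17 > Shelter/tier1 15 > Tutoring/tier1 12 > Shelter/tier2 9 > Coat Drive/tier2 5 > Tutoring/tier2 4.
Cleanup tier1 at 30: fill all 30 → 140 left.
Fill Tree Plant tier1 block (20 at 28) → 120 left.
Tree Plant/tier2 (22): +30 → 90 left.
Fill Cleanup tier2 block (35 at 21) → 55 left.
Coat Drive/tier1 (17): +20 → 35 left.
Fill Shelter tier1 block (20 at 15) → 15 left.
Tutoring/tier1: +15 of 45 at 12; pool empty.
Total = 30×30 + 28×20 + 22×30 + 21×35 + 17×20 + 15×20 + 12×15 = 3675.

3675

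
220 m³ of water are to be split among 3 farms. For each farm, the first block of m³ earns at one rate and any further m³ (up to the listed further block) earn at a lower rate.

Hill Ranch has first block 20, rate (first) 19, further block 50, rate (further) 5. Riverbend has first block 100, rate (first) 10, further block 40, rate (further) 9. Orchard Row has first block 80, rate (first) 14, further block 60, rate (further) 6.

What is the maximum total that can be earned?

2680

Order all 6 blocks by rate: Hill Ranch/tier1 19 > Orchard Row/tier1 14 > Riverbend/tier1 10 > Riverbend/tier2 9 > Orchard Row/tier2 6 > Hill Ranch/tier2 5.
Fill Hill Ranch tier1 block (20 at 19) → 200 left.
Orchard Row tier1 at 14: fill all 80 → 120 left.
Riverbend/tier1 (10): +100 → 20 left.
Riverbend/tier2: +20 of 40 at 9; pool empty.
Total = 19×20 + 14×80 + 10×100 + 9×20 = 2680.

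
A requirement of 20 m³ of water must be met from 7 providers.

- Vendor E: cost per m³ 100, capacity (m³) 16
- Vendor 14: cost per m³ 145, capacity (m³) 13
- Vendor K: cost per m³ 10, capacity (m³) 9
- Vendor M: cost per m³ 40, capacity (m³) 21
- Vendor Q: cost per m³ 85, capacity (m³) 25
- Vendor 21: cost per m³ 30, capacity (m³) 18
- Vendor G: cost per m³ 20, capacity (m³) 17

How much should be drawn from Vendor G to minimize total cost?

11

Cheapest first:
Take 9 from Vendor K at 10 ; need 11 more.
Vendor G at 20: take 11 of its 17 ; requirement met.
Vendor 21, Vendor M, Vendor Q, Vendor E, Vendor 14: unused.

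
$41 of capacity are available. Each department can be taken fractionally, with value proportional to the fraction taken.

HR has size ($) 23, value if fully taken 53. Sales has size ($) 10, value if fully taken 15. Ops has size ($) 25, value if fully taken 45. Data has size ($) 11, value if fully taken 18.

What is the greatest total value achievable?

85.4

Rank by value-to-size ratio: HR 53/23≈2.3, Ops 45/25≈1.8, Data 18/11≈1.64, Sales 15/10≈1.5.
Take all of HR (23 $, value 53) → 18 $ left.
Only 18 $ remain; take 18/25 of Ops for value 45×18/25 = 32.4.
Total value = 85.4.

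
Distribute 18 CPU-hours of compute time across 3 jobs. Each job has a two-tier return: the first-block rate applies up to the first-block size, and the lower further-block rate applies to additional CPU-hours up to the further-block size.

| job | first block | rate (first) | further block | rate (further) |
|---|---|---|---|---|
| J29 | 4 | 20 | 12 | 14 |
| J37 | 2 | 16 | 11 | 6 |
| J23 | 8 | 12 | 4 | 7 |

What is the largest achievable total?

280

Order all 6 blocks by rate: J29/T1 20 > J37/T1 16 > J29/T2 14 > J23/T1 12 > J23/T2 7 > J37/T2 6.
Fill J29 T1 block (4 at 20) — 14 left.
J37 T1 at 16: fill all 2 — 12 left.
Fill J29 T2 block (12 at 14) — 0 left.
Total = 20×4 + 16×2 + 14×12 = 280.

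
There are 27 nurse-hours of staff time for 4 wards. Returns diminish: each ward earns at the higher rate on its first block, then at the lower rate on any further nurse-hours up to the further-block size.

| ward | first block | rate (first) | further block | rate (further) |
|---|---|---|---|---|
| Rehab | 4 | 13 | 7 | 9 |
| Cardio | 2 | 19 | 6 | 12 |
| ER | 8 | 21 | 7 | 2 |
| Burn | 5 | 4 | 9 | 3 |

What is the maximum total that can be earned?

393

Order all 8 blocks by rate: ER/first 21 > Cardio/first 19 > Rehab/first 13 > Cardio/second 12 > Rehab/second 9 > Burn/first 4 > Burn/second 3 > ER/second 2.
ER/first (21): +8 → 19 left.
Fill Cardio first block (2 at 19) → 17 left.
Rehab/first (13): +4 → 13 left.
Cardio/second (12): +6 → 7 left.
Fill Rehab second block (7 at 9) → 0 left.
Total = 21×8 + 19×2 + 13×4 + 12×6 + 9×7 = 393.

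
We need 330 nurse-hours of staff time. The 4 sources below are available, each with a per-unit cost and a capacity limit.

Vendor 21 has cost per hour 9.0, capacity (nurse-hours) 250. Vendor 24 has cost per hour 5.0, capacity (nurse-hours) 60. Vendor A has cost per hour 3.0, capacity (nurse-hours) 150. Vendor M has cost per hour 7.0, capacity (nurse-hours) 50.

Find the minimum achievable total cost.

1730

Cheapest first:
Vendor A (3.0): use full 150 ; 180 nurse-hours to go.
Take 60 from Vendor 24 at 5.0 ; need 120 more.
Vendor M (7.0): use full 50 ; 70 nurse-hours to go.
Vendor 21 at 9.0: take 70 of its 250 ; requirement met.
Cost = 150×3.0 + 60×5.0 + 50×7.0 + 70×9.0 = 1730.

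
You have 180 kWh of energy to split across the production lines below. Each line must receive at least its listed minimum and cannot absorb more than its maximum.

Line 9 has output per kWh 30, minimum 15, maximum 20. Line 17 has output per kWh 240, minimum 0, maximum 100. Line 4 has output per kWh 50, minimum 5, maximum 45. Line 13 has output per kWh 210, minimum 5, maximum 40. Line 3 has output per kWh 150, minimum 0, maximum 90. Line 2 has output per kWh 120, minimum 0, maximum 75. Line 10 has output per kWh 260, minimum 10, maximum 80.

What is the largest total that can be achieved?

Meeting every minimum uses 15+0+5+5+0+0+10 = 35 kWh, leaving 145.
Order the production lines by output per kWh: Line 10 260 > Line 17 240 > Line 13 210 > Line 3 150 > Line 2 120 > Line 4 50 > Line 9 30.
Give Line 10 70 more to hit its cap of 80 → 75 left.
Only 75 left; Line 17 takes them to reach 75.
Total = 30×15 + 240×75 + 50×5 + 210×5 + 260×80 = 40550.

40550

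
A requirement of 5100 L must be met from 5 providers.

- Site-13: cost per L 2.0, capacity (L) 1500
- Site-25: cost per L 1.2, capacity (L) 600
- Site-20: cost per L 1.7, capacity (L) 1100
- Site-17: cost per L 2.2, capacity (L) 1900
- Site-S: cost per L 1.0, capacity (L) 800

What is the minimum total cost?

8810

Cheapest first:
Take 800 from Site-S at 1.0 ; need 4300 more.
Take 600 from Site-25 at 1.2 ; need 3700 more.
Site-20 at 1.7: take all 1100 L ; 2600 still needed.
Site-13 at 2.0: take all 1500 L ; 1100 still needed.
Site-17 (2.2): take the remaining 1100 ; done.
Cost = 800×1.0 + 600×1.2 + 1100×1.7 + 1500×2.0 + 1100×2.2 = 8810.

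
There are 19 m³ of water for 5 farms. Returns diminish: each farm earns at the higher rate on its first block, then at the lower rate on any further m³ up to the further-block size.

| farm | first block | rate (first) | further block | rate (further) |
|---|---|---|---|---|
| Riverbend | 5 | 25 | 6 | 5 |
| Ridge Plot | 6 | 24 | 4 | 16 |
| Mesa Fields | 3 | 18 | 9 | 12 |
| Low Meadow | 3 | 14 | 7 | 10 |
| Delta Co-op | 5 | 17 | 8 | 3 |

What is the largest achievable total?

Order all 10 blocks by rate: Riverbend/T1 25 > Ridge Plot/T1 24 > Mesa Fields/T1 18 > Delta Co-op/T1 17 > Ridge Plot/T2 16 > Low Meadow/T1 14 > Mesa Fields/T2 12 > Low Meadow/T2 10 > Riverbend/T2 5 > Delta Co-op/T2 3.
Riverbend/T1 (25): +5 — 14 left.
Fill Ridge Plot T1 block (6 at 24) — 8 left.
Mesa Fields T1 at 18: fill all 3 — 5 left.
Delta Co-op T1 at 17: fill all 5 — 0 left.
Total = 25×5 + 24×6 + 18×3 + 17×5 = 408.

408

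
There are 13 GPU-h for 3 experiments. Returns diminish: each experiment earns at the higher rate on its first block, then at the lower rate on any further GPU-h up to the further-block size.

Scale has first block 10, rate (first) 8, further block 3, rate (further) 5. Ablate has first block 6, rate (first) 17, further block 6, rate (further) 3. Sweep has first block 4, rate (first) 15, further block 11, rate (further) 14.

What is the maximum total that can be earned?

Rank every tier by rate: Ablate/first 17 > Sweep/first 15 > Sweep/second 14 > Scale/first 8 > Scale/second 5 > Ablate/second 3.
Ablate/first (17): +6 → 7 left.
Sweep first at 15: fill all 4 → 3 left.
Sweep/second: +3 of 11 at 14; pool empty.
Total = 17×6 + 15×4 + 14×3 = 204.

204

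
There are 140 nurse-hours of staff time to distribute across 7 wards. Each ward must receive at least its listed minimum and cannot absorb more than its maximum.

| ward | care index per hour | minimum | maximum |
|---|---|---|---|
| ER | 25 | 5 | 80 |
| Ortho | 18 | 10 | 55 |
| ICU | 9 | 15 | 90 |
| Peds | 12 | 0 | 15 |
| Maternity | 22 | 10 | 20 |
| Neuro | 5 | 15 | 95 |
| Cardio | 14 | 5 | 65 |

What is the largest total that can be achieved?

2790

Meeting every minimum uses 5+10+15+0+10+15+5 = 60 nurse-hours, leaving 80.
Order the wards by care index per hour: ER 25 > Maternity 22 > Ortho 18 > Cardio 14 > Peds 12 > ICU 9 > Neuro 5.
Give ER 75 more to hit its cap of 80 ; 5 left.
Only 5 left; Maternity takes them to reach 15.
Total = 25×80 + 18×10 + 9×15 + 22×15 + 5×15 + 14×5 = 2790.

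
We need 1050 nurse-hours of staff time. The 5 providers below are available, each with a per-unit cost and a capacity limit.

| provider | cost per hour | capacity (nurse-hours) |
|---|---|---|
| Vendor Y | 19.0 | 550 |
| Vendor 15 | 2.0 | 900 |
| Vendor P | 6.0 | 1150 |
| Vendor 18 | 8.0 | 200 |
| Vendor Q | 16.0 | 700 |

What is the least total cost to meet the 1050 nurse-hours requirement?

Cheapest first:
Vendor 15 (2.0): use full 900 → 150 nurse-hours to go.
Take 150 from Vendor P at 6.0 to finish.
Vendor 18, Vendor Q, Vendor Y: unused.
Cost = 900×2.0 + 150×6.0 = 2700.

2700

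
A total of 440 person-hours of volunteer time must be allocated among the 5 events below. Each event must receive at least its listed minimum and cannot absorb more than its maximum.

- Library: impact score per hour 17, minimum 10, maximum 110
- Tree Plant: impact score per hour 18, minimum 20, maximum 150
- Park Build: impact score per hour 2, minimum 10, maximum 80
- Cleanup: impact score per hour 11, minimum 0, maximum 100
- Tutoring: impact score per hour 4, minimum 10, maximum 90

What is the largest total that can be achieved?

5970

Meeting every minimum uses 10+20+10+0+10 = 50 person-hours, leaving 390.
Rank by impact score per hour: Tree Plant 18 > Library 17 > Cleanup 11 > Tutoring 4 > Park Build 2.
Tree Plant: +130 to 150 (cap) → 260 left.
Give Library 100 more to hit its cap of 110 → 160 left.
Give Cleanup 100 more to hit its cap of 100 → 60 left.
Tutoring has room for 80 more but only 60 remain, so it gets 70.
Total = 17×110 + 18×150 + 2×10 + 11×100 + 4×70 = 5970.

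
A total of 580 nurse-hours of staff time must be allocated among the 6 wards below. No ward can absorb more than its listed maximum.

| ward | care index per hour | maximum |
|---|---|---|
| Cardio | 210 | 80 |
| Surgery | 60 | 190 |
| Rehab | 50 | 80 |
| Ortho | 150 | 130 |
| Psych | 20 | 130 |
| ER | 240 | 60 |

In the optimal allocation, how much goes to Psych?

Highest care index per hour first: ER 240 > Cardio 210 > Ortho 150 > Surgery 60 > Rehab 50 > Psych 20.
ER: +60 to 60 (cap) → 520 left.
Cardio takes 80 to reach its cap of 80 → 440 left.
Ortho: +130 to 130 (cap) → 310 left.
Surgery takes 190 to reach its cap of 190 → 120 left.
Give Rehab 80 to hit its cap of 80 → 40 left.
Only 40 left; Psych takes them to reach 40.

40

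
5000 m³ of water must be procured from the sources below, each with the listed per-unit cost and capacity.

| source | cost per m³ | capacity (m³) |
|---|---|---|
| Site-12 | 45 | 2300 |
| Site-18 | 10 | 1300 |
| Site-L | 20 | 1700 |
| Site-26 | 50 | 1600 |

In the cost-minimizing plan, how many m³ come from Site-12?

Use sources in increasing cost order.
Take 1300 from Site-18 at 10 — need 3700 more.
Take 1700 from Site-L at 20 — need 2000 more.
Site-12 (45): take the remaining 2000 — done.
Site-26: unused.

2000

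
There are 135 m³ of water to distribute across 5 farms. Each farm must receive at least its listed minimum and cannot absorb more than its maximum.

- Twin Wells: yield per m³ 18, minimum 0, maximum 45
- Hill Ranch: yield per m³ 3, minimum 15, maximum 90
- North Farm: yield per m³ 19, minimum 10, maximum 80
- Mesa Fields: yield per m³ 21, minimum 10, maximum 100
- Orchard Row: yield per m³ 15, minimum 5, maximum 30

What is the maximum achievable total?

2505

Meeting every minimum uses 0+15+10+10+5 = 40 m³, leaving 95.
Highest yield per m³ first: Mesa Fields 21 > North Farm 19 > Twin Wells 18 > Orchard Row 15 > Hill Ranch 3.
Give Mesa Fields 90 more to hit its cap of 100 → 5 left.
Only 5 left; North Farm takes them to reach 15.
Total = 3×15 + 19×15 + 21×100 + 15×5 = 2505.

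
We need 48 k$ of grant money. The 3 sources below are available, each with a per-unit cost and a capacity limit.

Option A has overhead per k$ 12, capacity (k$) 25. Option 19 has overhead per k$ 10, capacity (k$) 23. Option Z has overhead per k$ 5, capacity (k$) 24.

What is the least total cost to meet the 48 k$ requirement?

Use sources in increasing cost order.
Take 24 from Option Z at 5 → need 24 more.
Take 23 from Option 19 at 10 → need 1 more.
Option A at 12: take 1 of its 25 → requirement met.
Cost = 24×5 + 23×10 + 1×12 = 362.

362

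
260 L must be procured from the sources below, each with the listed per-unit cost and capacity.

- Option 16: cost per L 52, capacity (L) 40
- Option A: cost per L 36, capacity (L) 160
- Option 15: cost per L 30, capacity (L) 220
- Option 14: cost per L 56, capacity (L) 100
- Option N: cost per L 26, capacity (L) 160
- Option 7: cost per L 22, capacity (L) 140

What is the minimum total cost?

6200

Use sources in increasing cost order.
Option 7 at 22: take all 140 L → 120 still needed.
Take 120 from Option N at 26 to finish.
Option 15, Option A, Option 16, Option 14: unused.
Cost = 140×22 + 120×26 = 6200.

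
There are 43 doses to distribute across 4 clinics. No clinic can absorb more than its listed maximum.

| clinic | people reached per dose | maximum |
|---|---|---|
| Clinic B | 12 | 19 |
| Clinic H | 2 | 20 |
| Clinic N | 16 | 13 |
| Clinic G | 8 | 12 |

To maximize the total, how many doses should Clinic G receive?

11

Order the clinics by people reached per dose: Clinic N 16 > Clinic B 12 > Clinic G 8 > Clinic H 2.
Give Clinic N 13 to hit its cap of 13 — 30 left.
Clinic B: +19 to 19 (cap) — 11 left.
Clinic G has room for 12 but only 11 remain, so it gets 11.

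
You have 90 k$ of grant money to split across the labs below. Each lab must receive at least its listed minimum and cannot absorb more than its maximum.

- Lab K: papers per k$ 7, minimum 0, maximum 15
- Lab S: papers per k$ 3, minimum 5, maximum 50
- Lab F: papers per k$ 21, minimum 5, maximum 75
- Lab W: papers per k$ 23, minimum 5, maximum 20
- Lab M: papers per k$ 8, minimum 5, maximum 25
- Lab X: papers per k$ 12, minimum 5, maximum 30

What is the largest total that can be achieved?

1730

Meeting every minimum uses 0+5+5+5+5+5 = 25 k$, leaving 65.
Order the labs by papers per k$: Lab W 23 > Lab F 21 > Lab X 12 > Lab M 8 > Lab K 7 > Lab S 3.
Lab W: +15 to 20 (cap) → 50 left.
Lab F: +50 (room for 70) → 55. Pool exhausted.
Total = 3×5 + 21×55 + 23×20 + 8×5 + 12×5 = 1730.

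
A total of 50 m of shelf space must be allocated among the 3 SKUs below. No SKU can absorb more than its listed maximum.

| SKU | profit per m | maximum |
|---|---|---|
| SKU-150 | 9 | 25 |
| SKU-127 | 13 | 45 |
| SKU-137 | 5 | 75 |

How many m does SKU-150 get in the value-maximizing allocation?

5

Highest profit per m first: SKU-127 13 > SKU-150 9 > SKU-137 5.
SKU-127 takes 45 to reach its cap of 45 → 5 left.
SKU-150 has room for 25 but only 5 remain, so it gets 5.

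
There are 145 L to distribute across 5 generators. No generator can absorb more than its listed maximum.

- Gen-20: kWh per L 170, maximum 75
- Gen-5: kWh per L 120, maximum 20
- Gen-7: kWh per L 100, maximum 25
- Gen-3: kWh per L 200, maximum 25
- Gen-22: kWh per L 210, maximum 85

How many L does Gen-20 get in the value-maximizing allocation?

Order the generators by kWh per L: Gen-22 210 > Gen-3 200 > Gen-20 170 > Gen-5 120 > Gen-7 100.
Gen-22: +85 to 85 (cap) ; 60 left.
Gen-3: +25 to 25 (cap) ; 35 left.
Only 35 left; Gen-20 takes them to reach 35.

35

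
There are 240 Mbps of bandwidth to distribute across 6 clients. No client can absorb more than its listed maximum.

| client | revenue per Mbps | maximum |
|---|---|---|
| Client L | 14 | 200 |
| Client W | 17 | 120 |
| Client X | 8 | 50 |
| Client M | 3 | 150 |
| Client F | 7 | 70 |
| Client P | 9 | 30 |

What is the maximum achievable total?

3720

Order the clients by revenue per Mbps: Client W 17 > Client L 14 > Client P 9 > Client X 8 > Client F 7 > Client M 3.
Client W takes 120 to reach its cap of 120 — 120 left.
Client L has room for 200 but only 120 remain, so it gets 120.
Total = 14×120 + 17×120 = 3720.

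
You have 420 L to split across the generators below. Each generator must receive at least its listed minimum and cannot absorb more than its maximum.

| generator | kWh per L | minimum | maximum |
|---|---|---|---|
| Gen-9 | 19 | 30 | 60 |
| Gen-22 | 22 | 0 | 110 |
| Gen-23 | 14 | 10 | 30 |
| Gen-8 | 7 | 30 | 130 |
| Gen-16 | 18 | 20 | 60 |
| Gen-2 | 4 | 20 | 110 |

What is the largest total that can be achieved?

Meeting every minimum uses 30+0+10+30+20+20 = 110 L, leaving 310.
Order the generators by kWh per L: Gen-22 22 > Gen-9 19 > Gen-16 18 > Gen-23 14 > Gen-8 7 > Gen-2 4.
Gen-22 takes 110 more to reach its cap of 110 — 200 left.
Gen-9: +30 to 60 (cap) — 170 left.
Gen-16: +40 to 60 (cap) — 130 left.
Give Gen-23 20 more to hit its cap of 30 — 110 left.
Gen-8: +100 to 130 (cap) — 10 left.
Gen-2: +10 (room for 90) → 30. Pool exhausted.
Total = 19×60 + 22×110 + 14×30 + 7×130 + 18×60 + 4×30 = 6090.

6090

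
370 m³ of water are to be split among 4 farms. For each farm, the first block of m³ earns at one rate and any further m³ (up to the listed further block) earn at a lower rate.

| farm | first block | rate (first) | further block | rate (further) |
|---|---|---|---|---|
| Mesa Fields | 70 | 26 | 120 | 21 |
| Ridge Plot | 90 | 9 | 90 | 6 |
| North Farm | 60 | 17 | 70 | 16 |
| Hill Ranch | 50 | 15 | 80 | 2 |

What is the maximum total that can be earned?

Order all 8 blocks by rate: Mesa Fields/tier1 26 > Mesa Fields/tier2 21 > North Farm/tier1 17 > North Farm/tier2 16 > Hill Ranch/tier1 15 > Ridge Plot/tier1 9 > Ridge Plot/tier2 6 > Hill Ranch/tier2 2.
Fill Mesa Fields tier1 block (70 at 26) → 300 left.
Mesa Fields/tier2 (21): +120 → 180 left.
Fill North Farm tier1 block (60 at 17) → 120 left.
North Farm tier2 at 16: fill all 70 → 50 left.
Hill Ranch tier1 at 15: fill all 50 → 0 left.
Total = 26×70 + 21×120 + 17×60 + 16×70 + 15×50 = 7230.

7230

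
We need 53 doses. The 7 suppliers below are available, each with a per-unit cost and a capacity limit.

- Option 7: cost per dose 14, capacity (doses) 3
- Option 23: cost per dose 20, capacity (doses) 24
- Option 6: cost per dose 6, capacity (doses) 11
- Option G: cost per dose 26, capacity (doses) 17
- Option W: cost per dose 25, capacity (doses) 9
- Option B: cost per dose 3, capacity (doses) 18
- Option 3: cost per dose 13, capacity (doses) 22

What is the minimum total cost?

434

Use suppliers in increasing cost order.
Take 18 from Option B at 3 → need 35 more.
Option 6 (6): use full 11 → 24 doses to go.
Take 22 from Option 3 at 13 → need 2 more.
Take 2 from Option 7 at 14 to finish.
Option 23, Option W, Option G: unused.
Cost = 18×3 + 11×6 + 22×13 + 2×14 = 434.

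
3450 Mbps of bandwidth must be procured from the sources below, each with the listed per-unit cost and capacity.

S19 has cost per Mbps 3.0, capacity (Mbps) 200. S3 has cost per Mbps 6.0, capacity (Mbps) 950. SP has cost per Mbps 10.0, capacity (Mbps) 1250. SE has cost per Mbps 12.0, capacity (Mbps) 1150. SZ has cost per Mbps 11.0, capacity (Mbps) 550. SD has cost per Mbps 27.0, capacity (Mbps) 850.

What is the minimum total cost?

30850

Cheapest first:
S19 (3.0): use full 200 — 3250 Mbps to go.
Take 950 from S3 at 6.0 — need 2300 more.
SP (10.0): use full 1250 — 1050 Mbps to go.
SZ (11.0): use full 550 — 500 Mbps to go.
Take 500 from SE at 12.0 to finish.
SD: unused.
Cost = 200×3.0 + 950×6.0 + 1250×10.0 + 550×11.0 + 500×12.0 = 30850.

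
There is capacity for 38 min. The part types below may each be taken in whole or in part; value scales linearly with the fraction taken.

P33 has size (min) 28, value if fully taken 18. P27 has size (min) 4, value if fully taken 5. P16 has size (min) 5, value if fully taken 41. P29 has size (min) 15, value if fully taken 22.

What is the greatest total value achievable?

77

Sort by value density: P16 41/5≈8.2, P29 22/15≈1.47, P27 5/4≈1.25, P33 18/28≈0.643.
All 5 min of P16 fit (value 41) → 33 remain.
Take all of P29 (15 min, value 22) → 18 min left.
Take all of P27 (4 min, value 5) → 14 min left.
Fill the last 14 min with part of P33: 14/28 of it earns 9.
Total value = 77.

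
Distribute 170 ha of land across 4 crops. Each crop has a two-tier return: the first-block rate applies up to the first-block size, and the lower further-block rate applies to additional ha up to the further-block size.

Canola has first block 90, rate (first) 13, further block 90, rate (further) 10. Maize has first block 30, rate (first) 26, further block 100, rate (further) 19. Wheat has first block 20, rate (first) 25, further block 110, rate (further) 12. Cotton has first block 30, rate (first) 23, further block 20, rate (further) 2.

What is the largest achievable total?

Rank every tier by rate: Maize/tier1 26 > Wheat/tier1 25 > Cotton/tier1 23 > Maize/tier2 19 > Canola/tier1 13 > Wheat/tier2 12 > Canola/tier2 10 > Cotton/tier2 2.
Maize/tier1 (26): +30 — 140 left.
Wheat tier1 at 25: fill all 20 — 120 left.
Cotton tier1 at 23: fill all 30 — 90 left.
Maize/tier2: +90 of 100 at 19; pool empty.
Total = 26×30 + 25×20 + 23×30 + 19×90 = 3680.

3680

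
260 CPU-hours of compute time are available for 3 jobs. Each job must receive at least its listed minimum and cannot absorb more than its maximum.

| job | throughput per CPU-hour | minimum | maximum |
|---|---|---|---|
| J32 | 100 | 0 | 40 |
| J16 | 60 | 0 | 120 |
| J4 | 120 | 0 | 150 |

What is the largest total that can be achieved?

Meeting every minimum uses 0+0+0 = 0 CPU-hours, leaving 260.
Rank by throughput per CPU-hour: J4 120 > J32 100 > J16 60.
J4 takes 150 more to reach its cap of 150 → 110 left.
J32: +40 to 40 (cap) → 70 left.
J16 has room for 120 more but only 70 remain, so it gets 70.
Total = 100×40 + 60×70 + 120×150 = 26200.

26200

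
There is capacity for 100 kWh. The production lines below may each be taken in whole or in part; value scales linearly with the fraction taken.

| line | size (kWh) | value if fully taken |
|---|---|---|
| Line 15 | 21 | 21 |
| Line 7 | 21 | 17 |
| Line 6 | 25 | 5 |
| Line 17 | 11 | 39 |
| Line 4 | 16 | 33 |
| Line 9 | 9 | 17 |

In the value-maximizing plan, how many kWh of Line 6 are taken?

22

Sort by value density: Line 17 39/11≈3.55, Line 4 33/16≈2.06, Line 9 17/9≈1.89, Line 15 21/21≈1, Line 7 17/21≈0.81, Line 6 5/25≈0.2.
Take all of Line 17 (11 kWh, value 39) — 89 kWh left.
Line 4: take in full, 16 kWh for value 33 — 73 left.
All 9 kWh of Line 9 fit (value 17) — 64 remain.
Line 15: take in full, 21 kWh for value 21 — 43 left.
Line 7: take in full, 21 kWh for value 17 — 22 left.
Fill the last 22 kWh with part of Line 6: 22/25 of it earns 4.4.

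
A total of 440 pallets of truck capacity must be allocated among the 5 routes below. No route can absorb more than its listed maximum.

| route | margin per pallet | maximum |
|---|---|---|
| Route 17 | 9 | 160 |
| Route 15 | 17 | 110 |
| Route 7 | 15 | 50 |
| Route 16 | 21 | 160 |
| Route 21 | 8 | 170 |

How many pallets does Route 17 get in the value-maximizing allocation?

Rank by margin per pallet: Route 16 21 > Route 15 17 > Route 7 15 > Route 17 9 > Route 21 8.
Give Route 16 160 to hit its cap of 160 — 280 left.
Route 15 takes 110 to reach its cap of 110 — 170 left.
Give Route 7 50 to hit its cap of 50 — 120 left.
Only 120 left; Route 17 takes them to reach 120.

120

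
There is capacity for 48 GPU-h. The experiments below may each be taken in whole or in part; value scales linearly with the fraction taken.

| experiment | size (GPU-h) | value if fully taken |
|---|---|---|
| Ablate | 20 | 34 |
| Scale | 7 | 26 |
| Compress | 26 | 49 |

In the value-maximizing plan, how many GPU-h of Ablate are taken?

15

Sort by value density: Scale 26/7≈3.71, Compress 49/26≈1.88, Ablate 34/20≈1.7.
All 7 GPU-h of Scale fit (value 26) → 41 remain.
Compress: take in full, 26 GPU-h for value 49 → 15 left.
Only 15 GPU-h remain; take 15/20 of Ablate for value 34×15/20 = 25.5.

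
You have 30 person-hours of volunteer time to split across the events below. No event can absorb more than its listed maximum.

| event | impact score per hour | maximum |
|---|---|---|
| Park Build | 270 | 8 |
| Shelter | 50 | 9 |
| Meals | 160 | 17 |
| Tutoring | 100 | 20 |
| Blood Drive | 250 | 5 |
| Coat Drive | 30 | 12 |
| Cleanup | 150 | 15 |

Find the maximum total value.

Highest impact score per hour first: Park Build 270 > Blood Drive 250 > Meals 160 > Cleanup 150 > Tutoring 100 > Shelter 50 > Coat Drive 30.
Park Build takes 8 to reach its cap of 8 ; 22 left.
Give Blood Drive 5 to hit its cap of 5 ; 17 left.
Give Meals 17 to hit its cap of 17 ; 0 left.
Total = 270×8 + 160×17 + 250×5 = 6130.

6130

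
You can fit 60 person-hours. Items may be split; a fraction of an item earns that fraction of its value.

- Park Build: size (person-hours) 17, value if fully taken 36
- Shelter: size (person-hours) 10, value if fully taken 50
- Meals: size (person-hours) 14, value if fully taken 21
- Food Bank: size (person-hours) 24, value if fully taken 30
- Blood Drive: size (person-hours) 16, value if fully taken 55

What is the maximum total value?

Best value per unit of size first: Shelter 50/10≈5, Blood Drive 55/16≈3.44, Park Build 36/17≈2.12, Meals 21/14≈1.5, Food Bank 30/24≈1.25.
All 10 person-hours of Shelter fit (value 50) ; 50 remain.
Take all of Blood Drive (16 person-hours, value 55) ; 34 person-hours left.
All 17 person-hours of Park Build fit (value 36) ; 17 remain.
Meals: take in full, 14 person-hours for value 21 ; 3 left.
Fill the last 3 person-hours with part of Food Bank: 3/24 of it earns 3.75.
Total value = 165.75.

165.75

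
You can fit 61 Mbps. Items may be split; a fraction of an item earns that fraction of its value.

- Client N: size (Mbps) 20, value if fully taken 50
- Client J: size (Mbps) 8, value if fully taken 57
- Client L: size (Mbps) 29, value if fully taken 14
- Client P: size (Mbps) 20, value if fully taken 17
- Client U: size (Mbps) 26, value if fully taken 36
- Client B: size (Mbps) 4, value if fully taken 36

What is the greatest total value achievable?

Sort by value density: Client B 36/4≈9, Client J 57/8≈7.12, Client N 50/20≈2.5, Client U 36/26≈1.38, Client P 17/20≈0.85, Client L 14/29≈0.483.
Client B: take in full, 4 Mbps for value 36 — 57 left.
Take all of Client J (8 Mbps, value 57) — 49 Mbps left.
Take all of Client N (20 Mbps, value 50) — 29 Mbps left.
All 26 Mbps of Client U fit (value 36) — 3 remain.
Fill the last 3 Mbps with part of Client P: 3/20 of it earns 2.55.
Total value = 181.55.

181.55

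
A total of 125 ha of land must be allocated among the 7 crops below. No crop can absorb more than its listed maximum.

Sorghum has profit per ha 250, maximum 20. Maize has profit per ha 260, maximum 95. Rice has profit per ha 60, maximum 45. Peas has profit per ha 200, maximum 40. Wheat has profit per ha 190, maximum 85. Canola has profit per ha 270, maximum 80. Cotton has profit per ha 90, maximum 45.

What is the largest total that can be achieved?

33300

Rank by profit per ha: Canola 270 > Maize 260 > Sorghum 250 > Peas 200 > Wheat 190 > Cotton 90 > Rice 60.
Canola: +80 to 80 (cap) — 45 left.
Maize has room for 95 but only 45 remain, so it gets 45.
Total = 260×45 + 270×80 = 33300.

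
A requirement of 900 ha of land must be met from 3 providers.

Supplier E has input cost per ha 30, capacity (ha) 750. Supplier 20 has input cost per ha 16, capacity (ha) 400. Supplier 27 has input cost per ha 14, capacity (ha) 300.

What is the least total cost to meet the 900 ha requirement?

Cheapest first:
Take 300 from Supplier 27 at 14 ; need 600 more.
Take 400 from Supplier 20 at 16 ; need 200 more.
Supplier E at 30: take 200 of its 750 ; requirement met.
Cost = 300×14 + 400×16 + 200×30 = 16600.

16600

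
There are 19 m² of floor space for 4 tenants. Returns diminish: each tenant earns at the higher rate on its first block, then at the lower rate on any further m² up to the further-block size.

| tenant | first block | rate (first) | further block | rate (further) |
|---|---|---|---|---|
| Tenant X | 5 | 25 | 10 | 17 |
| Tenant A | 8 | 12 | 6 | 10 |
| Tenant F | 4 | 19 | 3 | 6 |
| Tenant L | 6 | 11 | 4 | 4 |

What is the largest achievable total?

371

Treat each block as its own option and order by rate: Tenant X/first 25 > Tenant F/first 19 > Tenant X/second 17 > Tenant A/first 12 > Tenant L/first 11 > Tenant A/second 10 > Tenant F/second 6 > Tenant L/second 4.
Tenant X first at 25: fill all 5 ; 14 left.
Tenant F/first (19): +4 ; 10 left.
Tenant X/second (17): +10 ; 0 left.
Total = 25×5 + 19×4 + 17×10 = 371.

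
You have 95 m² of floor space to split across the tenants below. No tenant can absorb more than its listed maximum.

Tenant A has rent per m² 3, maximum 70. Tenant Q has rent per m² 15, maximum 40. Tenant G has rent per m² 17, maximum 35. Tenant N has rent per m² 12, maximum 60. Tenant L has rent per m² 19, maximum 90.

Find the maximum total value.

1795

Rank by rent per m²: Tenant L 19 > Tenant G 17 > Tenant Q 15 > Tenant N 12 > Tenant A 3.
Tenant L: +90 to 90 (cap) — 5 left.
Tenant G has room for 35 but only 5 remain, so it gets 5.
Total = 17×5 + 19×90 = 1795.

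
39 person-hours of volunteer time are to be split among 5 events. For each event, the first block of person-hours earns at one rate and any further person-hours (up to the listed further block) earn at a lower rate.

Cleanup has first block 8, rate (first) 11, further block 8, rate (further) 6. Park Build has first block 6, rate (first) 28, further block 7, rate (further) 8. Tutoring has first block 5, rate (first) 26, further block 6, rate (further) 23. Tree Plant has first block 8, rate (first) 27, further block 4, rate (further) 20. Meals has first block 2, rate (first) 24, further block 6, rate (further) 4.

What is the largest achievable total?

Rank every tier by rate: Park Build/tier1 28 > Tree Plant/tier1 27 > Tutoring/tier1 26 > Meals/tier1 24 > Tutoring/tier2 23 > Tree Plant/tier2 20 > Cleanup/tier1 11 > Park Build/tier2 8 > Cleanup/tier2 6 > Meals/tier2 4.
Fill Park Build tier1 block (6 at 28) — 33 left.
Tree Plant tier1 at 27: fill all 8 — 25 left.
Fill Tutoring tier1 block (5 at 26) — 20 left.
Meals tier1 at 24: fill all 2 — 18 left.
Fill Tutoring tier2 block (6 at 23) — 12 left.
Fill Tree Plant tier2 block (4 at 20) — 8 left.
Cleanup/tier1 (11): +8 — 0 left.
Total = 28×6 + 27×8 + 26×5 + 24×2 + 23×6 + 20×4 + 11×8 = 868.

868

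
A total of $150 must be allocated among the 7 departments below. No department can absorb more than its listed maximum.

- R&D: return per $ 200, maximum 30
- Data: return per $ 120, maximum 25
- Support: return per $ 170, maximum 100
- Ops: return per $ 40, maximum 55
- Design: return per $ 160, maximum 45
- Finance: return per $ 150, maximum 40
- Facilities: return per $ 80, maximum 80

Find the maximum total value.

Highest return per $ first: R&D 200 > Support 170 > Design 160 > Finance 150 > Data 120 > Facilities 80 > Ops 40.
Give R&D 30 to hit its cap of 30 — 120 left.
Support takes 100 to reach its cap of 100 — 20 left.
Design has room for 45 but only 20 remain, so it gets 20.
Total = 200×30 + 170×100 + 160×20 = 26200.

26200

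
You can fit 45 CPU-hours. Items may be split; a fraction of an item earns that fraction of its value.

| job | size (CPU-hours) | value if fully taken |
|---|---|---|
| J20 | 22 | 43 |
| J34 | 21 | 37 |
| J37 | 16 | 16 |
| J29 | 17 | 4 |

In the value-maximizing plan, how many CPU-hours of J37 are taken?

Best value per unit of size first: J20 43/22≈1.95, J34 37/21≈1.76, J37 16/16≈1, J29 4/17≈0.235.
All 22 CPU-hours of J20 fit (value 43) → 23 remain.
Take all of J34 (21 CPU-hours, value 37) → 2 CPU-hours left.
Fill the last 2 CPU-hours with part of J37: 2/16 of it earns 2.

2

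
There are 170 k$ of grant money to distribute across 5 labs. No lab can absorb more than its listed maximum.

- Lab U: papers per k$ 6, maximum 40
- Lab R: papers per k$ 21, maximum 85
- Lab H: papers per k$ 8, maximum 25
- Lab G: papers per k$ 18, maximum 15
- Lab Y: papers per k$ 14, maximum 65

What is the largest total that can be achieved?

3005

Highest papers per k$ first: Lab R 21 > Lab G 18 > Lab Y 14 > Lab H 8 > Lab U 6.
Lab R: +85 to 85 (cap) ; 85 left.
Lab G takes 15 to reach its cap of 15 ; 70 left.
Lab Y: +65 to 65 (cap) ; 5 left.
Lab H: +5 (room for 25) → 5. Pool exhausted.
Total = 21×85 + 8×5 + 18×15 + 14×65 = 3005.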